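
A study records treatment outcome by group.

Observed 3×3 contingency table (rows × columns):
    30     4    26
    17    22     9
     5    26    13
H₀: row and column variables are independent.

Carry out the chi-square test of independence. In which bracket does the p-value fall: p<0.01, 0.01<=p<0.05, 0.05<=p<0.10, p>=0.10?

p-value bracket: p<0.01

Row totals [60, 48, 44], col totals [52, 52, 48], n=152
χ² = (30−20.53)²/20.53 + (4−20.53)²/20.53 + (26−18.95)²/18.95 + (17−16.42)²/16.42 + (22−16.42)²/16.42 + (9−15.16)²/15.16 + (5−15.05)²/15.05 + (26−15.05)²/15.05 + (13−13.89)²/13.89 = 39.4537
df = 4
p-value (upper-tail) = 0.00000
→ bracket: p<0.01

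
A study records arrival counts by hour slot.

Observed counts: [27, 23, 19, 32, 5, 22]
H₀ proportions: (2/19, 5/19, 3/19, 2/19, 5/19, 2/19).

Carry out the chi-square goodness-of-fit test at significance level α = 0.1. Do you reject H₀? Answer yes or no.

n = 128; E_i = n·p_i = [13.47, 33.68, 20.21, 13.47, 33.68, 13.47]
χ² = (27−13.47)²/13.47 + (23−33.68)²/33.68 + (19−20.21)²/20.21 + (32−13.47)²/13.47 + (5−33.68)²/33.68 + (22−13.47)²/13.47 = 72.3362
df = 5
p-value (upper-tail) = 0.00000
At α=0.1: p < α → reject H₀

reject H₀: yes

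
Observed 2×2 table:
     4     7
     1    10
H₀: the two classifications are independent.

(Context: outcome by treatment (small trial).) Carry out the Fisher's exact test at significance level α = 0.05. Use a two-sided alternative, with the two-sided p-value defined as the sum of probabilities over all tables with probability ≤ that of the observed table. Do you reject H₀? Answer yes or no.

reject H₀: no

Margins: r₁=11, r₂=11, c₁=5, c₂=17, n=22
p_obs = C(11,4)·C(11,1)/C(22,5); sum pmf over tables with pmf ≤ p_obs
p-value (two-sided) = 0.31078
At α=0.05: p ≥ α → fail to reject H₀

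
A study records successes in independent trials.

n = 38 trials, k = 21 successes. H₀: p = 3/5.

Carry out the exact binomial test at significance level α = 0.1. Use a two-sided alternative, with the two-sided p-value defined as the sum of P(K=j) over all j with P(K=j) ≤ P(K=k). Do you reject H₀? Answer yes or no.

Exact binomial: n=38, k=21, p₀=3/5=0.6000
P(X=j) = C(n,j)·p₀^j·(1−p₀)^(n−j); p = Σ P(X=j) over j with P(X=j) ≤ P(X=21)
p-value (two-sided) = 0.62009
At α=0.1: p ≥ α → fail to reject H₀

reject H₀: no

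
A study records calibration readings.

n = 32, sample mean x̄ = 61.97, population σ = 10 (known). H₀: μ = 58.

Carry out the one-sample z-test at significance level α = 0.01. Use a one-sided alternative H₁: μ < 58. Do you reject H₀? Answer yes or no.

SE = σ/√n = 10/√32 = 1.7678
z = (x̄−μ₀)/SE = (61.97−58)/1.7678 = 2.2458
p-value (one-sided, H₁ less) = 0.98764
At α=0.01: p ≥ α → fail to reject H₀

reject H₀: no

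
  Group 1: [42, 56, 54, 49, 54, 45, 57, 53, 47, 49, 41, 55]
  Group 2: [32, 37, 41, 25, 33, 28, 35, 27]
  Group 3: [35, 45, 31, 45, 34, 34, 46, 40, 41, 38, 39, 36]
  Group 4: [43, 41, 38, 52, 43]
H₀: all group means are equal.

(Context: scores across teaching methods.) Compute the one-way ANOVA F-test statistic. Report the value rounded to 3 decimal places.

Group means [50.17, 32.25, 38.67, 43.40], grand mean 41.649
SSB = Σnᵢ(x̄ᵢ−x̄)² = 1699.399; SSW = ΣΣ(x−x̄ᵢ)² = 911.033
MSB = 1699.399/3 = 566.4664; MSW = 911.033/33 = 27.6071
F = MSB/MSW = 20.5189
df = (3, 33)

test statistic = 20.519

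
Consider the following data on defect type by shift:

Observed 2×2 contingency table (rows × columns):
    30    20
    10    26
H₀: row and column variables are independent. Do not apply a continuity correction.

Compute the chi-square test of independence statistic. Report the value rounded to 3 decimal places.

test statistic = 8.735

Row totals [50, 36], col totals [40, 46], n=86
χ² = (30−23.26)²/23.26 + (20−26.74)²/26.74 + (10−16.74)²/16.74 + (26−19.26)²/19.26 = 8.7350
df = 1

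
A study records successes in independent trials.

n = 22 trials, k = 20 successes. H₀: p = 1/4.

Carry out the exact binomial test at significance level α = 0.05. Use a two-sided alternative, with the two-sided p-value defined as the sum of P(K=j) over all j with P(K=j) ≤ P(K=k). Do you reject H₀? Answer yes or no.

Exact binomial: n=22, k=20, p₀=1/4=0.2500
P(X=j) = C(n,j)·p₀^j·(1−p₀)^(n−j); p = Σ P(X=j) over j with P(X=j) ≤ P(X=20)
p-value (two-sided) = 0.00000
At α=0.05: p < α → reject H₀

reject H₀: yes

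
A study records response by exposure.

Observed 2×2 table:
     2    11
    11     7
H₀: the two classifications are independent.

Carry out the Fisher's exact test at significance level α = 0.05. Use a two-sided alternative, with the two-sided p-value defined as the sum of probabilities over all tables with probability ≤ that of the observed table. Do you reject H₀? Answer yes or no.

Margins: r₁=13, r₂=18, c₁=13, c₂=18, n=31
p_obs = C(13,2)·C(18,11)/C(31,13); sum pmf over tables with pmf ≤ p_obs
p-value (two-sided) = 0.02505
At α=0.05: p < α → reject H₀

reject H₀: yes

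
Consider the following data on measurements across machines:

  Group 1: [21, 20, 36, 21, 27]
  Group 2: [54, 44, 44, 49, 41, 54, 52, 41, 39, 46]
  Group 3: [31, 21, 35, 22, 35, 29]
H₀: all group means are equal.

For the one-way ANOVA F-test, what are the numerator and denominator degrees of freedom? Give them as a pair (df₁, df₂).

k = 3 groups, N = 21 total
df = (k−1, N−k) = (3−1, 21−3) = (2, 18)

degrees of freedom = [2, 18]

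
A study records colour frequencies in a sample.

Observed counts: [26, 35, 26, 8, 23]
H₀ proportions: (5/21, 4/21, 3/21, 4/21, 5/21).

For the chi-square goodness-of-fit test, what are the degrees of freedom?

df = k − 1 = 5 − 1 = 4

degrees of freedom = 4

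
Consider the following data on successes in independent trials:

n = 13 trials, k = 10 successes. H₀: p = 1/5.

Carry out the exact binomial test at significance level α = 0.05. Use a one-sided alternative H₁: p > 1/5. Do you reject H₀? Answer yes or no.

reject H₀: yes

Exact binomial: n=13, k=10, p₀=1/5=0.2000
P(X≥10) from Σ C(n,i)·p₀^i·(1−p₀)^(n−i)
p-value (one-sided, H₁ greater) = 0.00002
At α=0.05: p < α → reject H₀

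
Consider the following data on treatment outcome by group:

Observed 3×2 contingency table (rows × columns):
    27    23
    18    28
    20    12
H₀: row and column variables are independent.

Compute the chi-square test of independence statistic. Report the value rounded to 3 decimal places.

test statistic = 4.464

Row totals [50, 46, 32], col totals [65, 63], n=128
χ² = (27−25.39)²/25.39 + (23−24.61)²/24.61 + (18−23.36)²/23.36 + (28−22.64)²/22.64 + (20−16.25)²/16.25 + (12−15.75)²/15.75 = 4.4638
df = 2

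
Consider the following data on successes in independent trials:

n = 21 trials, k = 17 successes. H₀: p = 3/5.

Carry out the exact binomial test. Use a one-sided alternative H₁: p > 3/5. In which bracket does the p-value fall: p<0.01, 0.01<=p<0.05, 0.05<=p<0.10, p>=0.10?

p-value bracket: 0.01<=p<0.05

Exact binomial: n=21, k=17, p₀=3/5=0.6000
P(X≥17) from Σ C(n,i)·p₀^i·(1−p₀)^(n−i)
p-value (one-sided, H₁ greater) = 0.03696
→ bracket: 0.01<=p<0.05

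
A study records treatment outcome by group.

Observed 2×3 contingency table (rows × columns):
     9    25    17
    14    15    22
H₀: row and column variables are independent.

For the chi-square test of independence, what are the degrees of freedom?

df = (r−1)(c−1) = (2−1)·(3−1) = 2

degrees of freedom = 2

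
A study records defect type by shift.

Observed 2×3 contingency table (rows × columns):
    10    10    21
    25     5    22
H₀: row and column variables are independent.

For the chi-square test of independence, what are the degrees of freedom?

df = (r−1)(c−1) = (2−1)·(3−1) = 2

degrees of freedom = 2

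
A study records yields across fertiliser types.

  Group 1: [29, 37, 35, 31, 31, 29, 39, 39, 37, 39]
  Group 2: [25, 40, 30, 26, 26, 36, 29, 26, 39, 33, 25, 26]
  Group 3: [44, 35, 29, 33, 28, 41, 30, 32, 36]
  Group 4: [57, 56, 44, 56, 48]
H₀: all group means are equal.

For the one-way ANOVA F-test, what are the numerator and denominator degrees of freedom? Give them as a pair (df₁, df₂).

k = 4 groups, N = 36 total
df = (k−1, N−k) = (4−1, 36−4) = (3, 32)

degrees of freedom = [3, 32]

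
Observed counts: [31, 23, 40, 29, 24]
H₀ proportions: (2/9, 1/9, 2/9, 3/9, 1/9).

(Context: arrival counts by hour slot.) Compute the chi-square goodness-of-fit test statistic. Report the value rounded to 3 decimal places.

n = 147; E_i = n·p_i = [32.67, 16.33, 32.67, 49.00, 16.33]
χ² = (31−32.67)²/32.67 + (23−16.33)²/16.33 + (40−32.67)²/32.67 + (29−49.00)²/49.00 + (24−16.33)²/16.33 = 16.2143
df = 4

test statistic = 16.214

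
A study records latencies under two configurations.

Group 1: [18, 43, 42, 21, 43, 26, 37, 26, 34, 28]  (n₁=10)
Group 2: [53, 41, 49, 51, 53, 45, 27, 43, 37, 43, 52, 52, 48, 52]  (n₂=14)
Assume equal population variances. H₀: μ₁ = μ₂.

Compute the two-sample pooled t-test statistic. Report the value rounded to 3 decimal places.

x̄₁=31.800, s₁=9.283, n₁=10
x̄₂=46.143, s₂=7.492, n₂=14
s_p² = [9·9.283² + 13·7.492²]/22 = 68.4234
SE = √(s_p²·(1/10+1/14)) = 3.4249
t = (31.800−46.143)/3.4249 = -4.1879
df = 22

test statistic = -4.188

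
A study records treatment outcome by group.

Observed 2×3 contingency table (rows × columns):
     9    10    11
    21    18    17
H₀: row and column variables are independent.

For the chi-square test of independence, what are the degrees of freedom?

degrees of freedom = 2

df = (r−1)(c−1) = (2−1)·(3−1) = 2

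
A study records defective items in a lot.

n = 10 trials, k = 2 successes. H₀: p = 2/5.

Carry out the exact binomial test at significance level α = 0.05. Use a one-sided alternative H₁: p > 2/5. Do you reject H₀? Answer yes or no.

Exact binomial: n=10, k=2, p₀=2/5=0.4000
P(X≥2) from Σ C(n,i)·p₀^i·(1−p₀)^(n−i)
p-value (one-sided, H₁ greater) = 0.95364
At α=0.05: p ≥ α → fail to reject H₀

reject H₀: no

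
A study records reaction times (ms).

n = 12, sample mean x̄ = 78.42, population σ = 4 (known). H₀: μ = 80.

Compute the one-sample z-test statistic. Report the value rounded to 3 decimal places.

SE = σ/√n = 4/√12 = 1.1547
z = (x̄−μ₀)/SE = (78.42−80)/1.1547 = -1.3683

test statistic = -1.368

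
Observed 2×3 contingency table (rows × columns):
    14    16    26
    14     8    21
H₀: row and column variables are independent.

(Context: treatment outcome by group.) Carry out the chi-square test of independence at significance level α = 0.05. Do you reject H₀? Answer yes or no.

Row totals [56, 43], col totals [28, 24, 47], n=99
χ² = (14−15.84)²/15.84 + (16−13.58)²/13.58 + (26−26.59)²/26.59 + (14−12.16)²/12.16 + (8−10.42)²/10.42 + (21−20.41)²/20.41 = 1.5177
df = 2
p-value (upper-tail) = 0.46821
At α=0.05: p ≥ α → fail to reject H₀

reject H₀: no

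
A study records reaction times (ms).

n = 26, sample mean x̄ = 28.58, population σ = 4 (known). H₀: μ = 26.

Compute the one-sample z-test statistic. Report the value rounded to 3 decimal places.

SE = σ/√n = 4/√26 = 0.7845
z = (x̄−μ₀)/SE = (28.58−26)/0.7845 = 3.2889

test statistic = 3.289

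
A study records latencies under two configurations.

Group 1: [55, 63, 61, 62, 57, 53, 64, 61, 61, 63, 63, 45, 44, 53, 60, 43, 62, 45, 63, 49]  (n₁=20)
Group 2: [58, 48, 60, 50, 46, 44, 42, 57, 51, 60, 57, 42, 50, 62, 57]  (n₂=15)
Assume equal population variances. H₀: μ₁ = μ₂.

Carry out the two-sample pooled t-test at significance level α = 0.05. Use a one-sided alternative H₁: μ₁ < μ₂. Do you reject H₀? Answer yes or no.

reject H₀: no

x̄₁=56.350, s₁=7.415, n₁=20
x̄₂=52.267, s₂=6.881, n₂=15
s_p² = [19·7.415² + 14·6.881²]/33 = 51.7419
SE = √(s_p²·(1/20+1/15)) = 2.4569
t = (56.350−52.267)/2.4569 = 1.6620
df = 33
p-value (one-sided, H₁ less) = 0.94700
At α=0.05: p ≥ α → fail to reject H₀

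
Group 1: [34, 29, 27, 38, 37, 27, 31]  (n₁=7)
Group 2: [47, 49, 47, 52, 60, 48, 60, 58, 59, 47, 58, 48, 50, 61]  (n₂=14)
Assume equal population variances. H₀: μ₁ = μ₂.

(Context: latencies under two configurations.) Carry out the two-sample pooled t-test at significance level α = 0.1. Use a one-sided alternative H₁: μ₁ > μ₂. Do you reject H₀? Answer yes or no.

x̄₁=31.857, s₁=4.562, n₁=7
x̄₂=53.143, s₂=5.763, n₂=14
s_p² = [6·4.562² + 13·5.763²]/19 = 29.2932
SE = √(s_p²·(1/7+1/14)) = 2.5054
t = (31.857−53.143)/2.5054 = -8.4959
df = 19
p-value (one-sided, H₁ greater) = 1.00000
At α=0.1: p ≥ α → fail to reject H₀

reject H₀: no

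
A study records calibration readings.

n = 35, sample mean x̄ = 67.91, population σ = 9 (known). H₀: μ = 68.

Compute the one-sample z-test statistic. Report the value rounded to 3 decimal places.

test statistic = -0.059

SE = σ/√n = 9/√35 = 1.5213
z = (x̄−μ₀)/SE = (67.91−68)/1.5213 = -0.0592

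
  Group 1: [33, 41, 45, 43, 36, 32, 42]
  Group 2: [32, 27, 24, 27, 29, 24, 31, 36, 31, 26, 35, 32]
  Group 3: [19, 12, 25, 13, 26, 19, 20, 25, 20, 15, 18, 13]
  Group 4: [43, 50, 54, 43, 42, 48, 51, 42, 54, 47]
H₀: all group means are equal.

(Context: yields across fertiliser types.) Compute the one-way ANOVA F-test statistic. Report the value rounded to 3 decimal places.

test statistic = 75.349

Group means [38.86, 29.50, 18.75, 47.40], grand mean 32.317
SSB = Σnᵢ(x̄ᵢ−x̄)² = 4878.371; SSW = ΣΣ(x−x̄ᵢ)² = 798.507
MSB = 4878.371/3 = 1626.1236; MSW = 798.507/37 = 21.5813
F = MSB/MSW = 75.3488
df = (3, 37)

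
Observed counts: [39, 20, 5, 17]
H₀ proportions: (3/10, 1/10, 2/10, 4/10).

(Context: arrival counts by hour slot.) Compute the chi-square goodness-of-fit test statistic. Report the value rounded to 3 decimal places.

n = 81; E_i = n·p_i = [24.30, 8.10, 16.20, 32.40]
χ² = (39−24.30)²/24.30 + (20−8.10)²/8.10 + (5−16.20)²/16.20 + (17−32.40)²/32.40 = 41.4383
df = 3

test statistic = 41.438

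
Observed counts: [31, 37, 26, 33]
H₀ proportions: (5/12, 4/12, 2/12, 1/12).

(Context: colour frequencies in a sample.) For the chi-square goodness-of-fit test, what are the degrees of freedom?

df = k − 1 = 4 − 1 = 3

degrees of freedom = 3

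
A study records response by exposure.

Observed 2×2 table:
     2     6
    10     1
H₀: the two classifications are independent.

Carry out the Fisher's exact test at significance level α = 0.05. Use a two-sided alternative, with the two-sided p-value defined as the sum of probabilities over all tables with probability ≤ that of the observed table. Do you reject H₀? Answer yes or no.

Margins: r₁=8, r₂=11, c₁=12, c₂=7, n=19
p_obs = C(8,2)·C(11,10)/C(19,12); sum pmf over tables with pmf ≤ p_obs
p-value (two-sided) = 0.00627
At α=0.05: p < α → reject H₀

reject H₀: yes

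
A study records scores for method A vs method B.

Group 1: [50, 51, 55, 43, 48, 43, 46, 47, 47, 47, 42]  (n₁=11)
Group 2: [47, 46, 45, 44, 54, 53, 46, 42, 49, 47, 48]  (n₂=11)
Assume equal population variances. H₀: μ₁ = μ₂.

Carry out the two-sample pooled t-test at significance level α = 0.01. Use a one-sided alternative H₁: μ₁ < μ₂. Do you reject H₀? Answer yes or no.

reject H₀: no

x̄₁=47.182, s₁=3.842, n₁=11
x̄₂=47.364, s₂=3.585, n₂=11
s_p² = [10·3.842² + 10·3.585²]/20 = 13.8091
SE = √(s_p²·(1/11+1/11)) = 1.5845
t = (47.182−47.364)/1.5845 = -0.1147
df = 20
p-value (one-sided, H₁ less) = 0.45490
At α=0.01: p ≥ α → fail to reject H₀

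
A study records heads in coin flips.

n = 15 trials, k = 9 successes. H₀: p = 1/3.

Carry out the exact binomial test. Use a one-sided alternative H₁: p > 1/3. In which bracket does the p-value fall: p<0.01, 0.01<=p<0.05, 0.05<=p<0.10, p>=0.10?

p-value bracket: 0.01<=p<0.05

Exact binomial: n=15, k=9, p₀=1/3=0.3333
P(X≥9) from Σ C(n,i)·p₀^i·(1−p₀)^(n−i)
p-value (one-sided, H₁ greater) = 0.03083
→ bracket: 0.01<=p<0.05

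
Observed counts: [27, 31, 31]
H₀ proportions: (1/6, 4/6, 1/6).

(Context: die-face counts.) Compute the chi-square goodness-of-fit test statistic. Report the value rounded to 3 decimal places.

n = 89; E_i = n·p_i = [14.83, 59.33, 14.83]
χ² = (27−14.83)²/14.83 + (31−59.33)²/59.33 + (31−14.83)²/14.83 = 41.1292
df = 2

test statistic = 41.129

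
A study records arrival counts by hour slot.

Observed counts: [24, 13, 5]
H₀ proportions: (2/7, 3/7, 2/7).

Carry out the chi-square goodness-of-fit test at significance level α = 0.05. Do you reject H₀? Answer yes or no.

reject H₀: yes

n = 42; E_i = n·p_i = [12.00, 18.00, 12.00]
χ² = (24−12.00)²/12.00 + (13−18.00)²/18.00 + (5−12.00)²/12.00 = 17.4722
df = 2
p-value (upper-tail) = 0.00016
At α=0.05: p < α → reject H₀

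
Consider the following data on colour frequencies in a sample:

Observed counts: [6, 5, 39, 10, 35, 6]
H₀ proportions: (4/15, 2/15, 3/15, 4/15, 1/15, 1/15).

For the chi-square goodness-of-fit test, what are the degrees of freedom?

df = k − 1 = 6 − 1 = 5

degrees of freedom = 5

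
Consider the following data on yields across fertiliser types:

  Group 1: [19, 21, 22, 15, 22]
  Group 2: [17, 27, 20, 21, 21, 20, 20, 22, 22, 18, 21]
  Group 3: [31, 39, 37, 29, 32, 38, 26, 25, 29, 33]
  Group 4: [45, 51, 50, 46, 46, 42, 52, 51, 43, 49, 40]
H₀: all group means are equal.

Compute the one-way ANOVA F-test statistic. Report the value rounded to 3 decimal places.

test statistic = 103.418

Group means [19.80, 20.82, 31.90, 46.82], grand mean 31.405
SSB = Σnᵢ(x̄ᵢ−x̄)² = 4521.946; SSW = ΣΣ(x−x̄ᵢ)² = 480.973
MSB = 4521.946/3 = 1507.3154; MSW = 480.973/33 = 14.5749
F = MSB/MSW = 103.4184
df = (3, 33)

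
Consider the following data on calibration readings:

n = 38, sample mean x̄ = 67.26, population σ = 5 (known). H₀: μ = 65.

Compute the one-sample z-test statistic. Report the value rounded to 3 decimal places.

test statistic = 2.786

SE = σ/√n = 5/√38 = 0.8111
z = (x̄−μ₀)/SE = (67.26−65)/0.8111 = 2.7863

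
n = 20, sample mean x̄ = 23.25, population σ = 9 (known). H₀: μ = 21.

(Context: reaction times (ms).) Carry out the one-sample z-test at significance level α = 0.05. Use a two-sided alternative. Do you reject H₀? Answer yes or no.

SE = σ/√n = 9/√20 = 2.0125
z = (x̄−μ₀)/SE = (23.25−21)/2.0125 = 1.1180
p-value (two-sided) = 0.26355
At α=0.05: p ≥ α → fail to reject H₀

reject H₀: no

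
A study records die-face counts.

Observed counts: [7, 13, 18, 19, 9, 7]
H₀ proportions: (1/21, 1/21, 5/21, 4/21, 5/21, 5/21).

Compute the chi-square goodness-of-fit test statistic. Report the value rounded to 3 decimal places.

test statistic = 41.795

n = 73; E_i = n·p_i = [3.48, 3.48, 17.38, 13.90, 17.38, 17.38]
χ² = (7−3.48)²/3.48 + (13−3.48)²/3.48 + (18−17.38)²/17.38 + (19−13.90)²/13.90 + (9−17.38)²/17.38 + (7−17.38)²/17.38 = 41.7952
df = 5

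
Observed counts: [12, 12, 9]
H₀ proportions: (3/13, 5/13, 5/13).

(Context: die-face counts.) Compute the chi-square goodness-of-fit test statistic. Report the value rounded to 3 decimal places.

test statistic = 3.636

n = 33; E_i = n·p_i = [7.62, 12.69, 12.69]
χ² = (12−7.62)²/7.62 + (12−12.69)²/12.69 + (9−12.69)²/12.69 = 3.6364
df = 2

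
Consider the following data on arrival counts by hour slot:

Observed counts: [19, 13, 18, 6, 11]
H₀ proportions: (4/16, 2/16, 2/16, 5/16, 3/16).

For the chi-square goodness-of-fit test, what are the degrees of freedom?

degrees of freedom = 4

df = k − 1 = 5 − 1 = 4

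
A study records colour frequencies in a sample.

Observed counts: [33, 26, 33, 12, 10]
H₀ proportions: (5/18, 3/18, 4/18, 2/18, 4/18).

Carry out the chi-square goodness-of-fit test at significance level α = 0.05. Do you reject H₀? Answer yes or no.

n = 114; E_i = n·p_i = [31.67, 19.00, 25.33, 12.67, 25.33]
χ² = (33−31.67)²/31.67 + (26−19.00)²/19.00 + (33−25.33)²/25.33 + (12−12.67)²/12.67 + (10−25.33)²/25.33 = 14.2711
df = 4
p-value (upper-tail) = 0.00648
At α=0.05: p < α → reject H₀

reject H₀: yes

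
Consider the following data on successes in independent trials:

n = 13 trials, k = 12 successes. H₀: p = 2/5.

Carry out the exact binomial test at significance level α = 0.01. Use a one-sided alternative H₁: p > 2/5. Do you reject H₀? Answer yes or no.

reject H₀: yes

Exact binomial: n=13, k=12, p₀=2/5=0.4000
P(X≥12) from Σ C(n,i)·p₀^i·(1−p₀)^(n−i)
p-value (one-sided, H₁ greater) = 0.00014
At α=0.01: p < α → reject H₀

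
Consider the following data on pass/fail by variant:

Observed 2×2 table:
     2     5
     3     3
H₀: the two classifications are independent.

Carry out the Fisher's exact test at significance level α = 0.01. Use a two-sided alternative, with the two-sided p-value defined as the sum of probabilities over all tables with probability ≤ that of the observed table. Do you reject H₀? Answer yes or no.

Margins: r₁=7, r₂=6, c₁=5, c₂=8, n=13
p_obs = C(7,2)·C(6,3)/C(13,5); sum pmf over tables with pmf ≤ p_obs
p-value (two-sided) = 0.59207
At α=0.01: p ≥ α → fail to reject H₀

reject H₀: no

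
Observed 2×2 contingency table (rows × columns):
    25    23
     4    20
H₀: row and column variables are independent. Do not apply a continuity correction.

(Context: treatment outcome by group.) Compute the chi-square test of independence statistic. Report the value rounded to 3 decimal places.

Row totals [48, 24], col totals [29, 43], n=72
χ² = (25−19.33)²/19.33 + (23−28.67)²/28.67 + (4−9.67)²/9.67 + (20−14.33)²/14.33 = 8.3432
df = 1

test statistic = 8.343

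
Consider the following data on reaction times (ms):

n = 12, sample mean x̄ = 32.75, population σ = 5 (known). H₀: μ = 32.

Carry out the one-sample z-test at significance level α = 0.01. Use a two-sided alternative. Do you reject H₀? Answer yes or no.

reject H₀: no

SE = σ/√n = 5/√12 = 1.4434
z = (x̄−μ₀)/SE = (32.75−32)/1.4434 = 0.5196
p-value (two-sided) = 0.60333
At α=0.01: p ≥ α → fail to reject H₀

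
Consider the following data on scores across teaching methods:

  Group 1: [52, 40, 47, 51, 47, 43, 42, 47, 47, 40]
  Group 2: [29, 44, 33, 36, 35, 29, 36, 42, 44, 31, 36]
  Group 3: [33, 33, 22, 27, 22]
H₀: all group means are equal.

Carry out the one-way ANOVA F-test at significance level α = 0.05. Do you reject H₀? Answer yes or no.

reject H₀: yes

Group means [45.60, 35.91, 27.40], grand mean 38.000
SSB = Σnᵢ(x̄ᵢ−x̄)² = 1187.491; SSW = ΣΣ(x−x̄ᵢ)² = 578.509
MSB = 1187.491/2 = 593.7455; MSW = 578.509/23 = 25.1526
F = MSB/MSW = 23.6058
df = (2, 23)
p-value (upper-tail) = 0.00000
At α=0.05: p < α → reject H₀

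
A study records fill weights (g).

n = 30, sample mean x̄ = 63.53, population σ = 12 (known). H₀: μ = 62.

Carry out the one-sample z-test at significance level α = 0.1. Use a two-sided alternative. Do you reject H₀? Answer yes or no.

reject H₀: no

SE = σ/√n = 12/√30 = 2.1909
z = (x̄−μ₀)/SE = (63.53−62)/2.1909 = 0.6983
p-value (two-sided) = 0.48496
At α=0.1: p ≥ α → fail to reject H₀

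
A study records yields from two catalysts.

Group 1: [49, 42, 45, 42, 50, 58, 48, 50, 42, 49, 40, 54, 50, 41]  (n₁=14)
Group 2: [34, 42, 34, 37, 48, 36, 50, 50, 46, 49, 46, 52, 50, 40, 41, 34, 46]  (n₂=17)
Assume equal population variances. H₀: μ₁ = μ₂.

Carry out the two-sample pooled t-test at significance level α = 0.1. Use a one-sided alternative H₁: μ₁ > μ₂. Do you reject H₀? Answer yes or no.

reject H₀: yes

x̄₁=47.143, s₁=5.333, n₁=14
x̄₂=43.235, s₂=6.408, n₂=17
s_p² = [13·5.333² + 16·6.408²]/29 = 35.4060
SE = √(s_p²·(1/14+1/17)) = 2.1475
t = (47.143−43.235)/2.1475 = 1.8196
df = 29
p-value (one-sided, H₁ greater) = 0.03958
At α=0.1: p < α → reject H₀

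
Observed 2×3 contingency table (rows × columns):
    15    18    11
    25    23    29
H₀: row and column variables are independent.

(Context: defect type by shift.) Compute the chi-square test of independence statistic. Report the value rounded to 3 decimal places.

test statistic = 2.387

Row totals [44, 77], col totals [40, 41, 40], n=121
χ² = (15−14.55)²/14.55 + (18−14.91)²/14.91 + (11−14.55)²/14.55 + (25−25.45)²/25.45 + (23−26.09)²/26.09 + (29−25.45)²/25.45 = 2.3873
df = 2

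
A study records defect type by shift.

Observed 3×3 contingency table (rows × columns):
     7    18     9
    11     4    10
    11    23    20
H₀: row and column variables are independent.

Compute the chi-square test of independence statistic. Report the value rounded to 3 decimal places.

test statistic = 10.297

Row totals [34, 25, 54], col totals [29, 45, 39], n=113
χ² = (7−8.73)²/8.73 + (18−13.54)²/13.54 + (9−11.73)²/11.73 + (11−6.42)²/6.42 + (4−9.96)²/9.96 + (10−8.63)²/8.63 + (11−13.86)²/13.86 + (23−21.50)²/21.50 + (20−18.64)²/18.64 = 10.2971
df = 4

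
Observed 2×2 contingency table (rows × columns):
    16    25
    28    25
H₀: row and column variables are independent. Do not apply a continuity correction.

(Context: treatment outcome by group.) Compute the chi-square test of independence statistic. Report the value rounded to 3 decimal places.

Row totals [41, 53], col totals [44, 50], n=94
χ² = (16−19.19)²/19.19 + (25−21.81)²/21.81 + (28−24.81)²/24.81 + (25−28.19)²/28.19 = 1.7697
df = 1

test statistic = 1.770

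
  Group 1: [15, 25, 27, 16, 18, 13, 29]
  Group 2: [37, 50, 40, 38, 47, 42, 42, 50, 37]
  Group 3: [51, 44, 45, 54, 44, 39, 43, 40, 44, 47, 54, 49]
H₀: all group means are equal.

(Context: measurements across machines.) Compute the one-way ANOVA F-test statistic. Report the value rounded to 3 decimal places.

test statistic = 53.200

Group means [20.43, 42.56, 46.17], grand mean 38.571
SSB = Σnᵢ(x̄ᵢ−x̄)² = 3139.254; SSW = ΣΣ(x−x̄ᵢ)² = 737.603
MSB = 3139.254/2 = 1569.6270; MSW = 737.603/25 = 29.5041
F = MSB/MSW = 53.2003
df = (2, 25)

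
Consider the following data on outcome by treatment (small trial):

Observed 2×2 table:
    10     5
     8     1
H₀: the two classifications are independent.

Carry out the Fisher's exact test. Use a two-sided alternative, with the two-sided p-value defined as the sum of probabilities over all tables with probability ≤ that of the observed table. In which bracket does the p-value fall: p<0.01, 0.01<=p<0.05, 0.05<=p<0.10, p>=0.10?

p-value bracket: p>=0.10

Margins: r₁=15, r₂=9, c₁=18, c₂=6, n=24
p_obs = C(15,10)·C(9,8)/C(24,18); sum pmf over tables with pmf ≤ p_obs
p-value (two-sided) = 0.35095
→ bracket: p>=0.10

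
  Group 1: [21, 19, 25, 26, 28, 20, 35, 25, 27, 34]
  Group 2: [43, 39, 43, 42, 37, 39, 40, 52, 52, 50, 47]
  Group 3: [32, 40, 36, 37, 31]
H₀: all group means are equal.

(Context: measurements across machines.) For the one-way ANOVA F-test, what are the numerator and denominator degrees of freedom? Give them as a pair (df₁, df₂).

degrees of freedom = [2, 23]

k = 3 groups, N = 26 total
df = (k−1, N−k) = (3−1, 26−3) = (2, 23)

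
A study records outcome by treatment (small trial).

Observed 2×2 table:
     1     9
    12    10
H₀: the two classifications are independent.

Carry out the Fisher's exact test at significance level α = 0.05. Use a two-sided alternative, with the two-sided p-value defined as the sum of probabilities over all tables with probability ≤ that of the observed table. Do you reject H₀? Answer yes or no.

Margins: r₁=10, r₂=22, c₁=13, c₂=19, n=32
p_obs = C(10,1)·C(22,12)/C(32,13); sum pmf over tables with pmf ≤ p_obs
p-value (two-sided) = 0.02367
At α=0.05: p < α → reject H₀

reject H₀: yes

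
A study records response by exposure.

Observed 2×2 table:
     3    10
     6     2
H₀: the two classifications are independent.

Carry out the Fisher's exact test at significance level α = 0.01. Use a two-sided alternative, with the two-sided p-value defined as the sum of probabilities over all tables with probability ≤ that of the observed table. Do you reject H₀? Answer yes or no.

Margins: r₁=13, r₂=8, c₁=9, c₂=12, n=21
p_obs = C(13,3)·C(8,6)/C(21,9); sum pmf over tables with pmf ≤ p_obs
p-value (two-sided) = 0.03184
At α=0.01: p ≥ α → fail to reject H₀

reject H₀: no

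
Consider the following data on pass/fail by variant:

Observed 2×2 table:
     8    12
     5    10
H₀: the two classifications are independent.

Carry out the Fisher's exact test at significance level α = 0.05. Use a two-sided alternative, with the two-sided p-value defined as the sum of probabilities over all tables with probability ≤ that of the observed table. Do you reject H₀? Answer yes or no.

Margins: r₁=20, r₂=15, c₁=13, c₂=22, n=35
p_obs = C(20,8)·C(15,5)/C(35,13); sum pmf over tables with pmf ≤ p_obs
p-value (two-sided) = 0.73720
At α=0.05: p ≥ α → fail to reject H₀

reject H₀: no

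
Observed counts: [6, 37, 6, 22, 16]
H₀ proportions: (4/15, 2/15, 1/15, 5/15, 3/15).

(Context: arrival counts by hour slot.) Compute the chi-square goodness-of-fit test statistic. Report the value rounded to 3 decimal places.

n = 87; E_i = n·p_i = [23.20, 11.60, 5.80, 29.00, 17.40]
χ² = (6−23.20)²/23.20 + (37−11.60)²/11.60 + (6−5.80)²/5.80 + (22−29.00)²/29.00 + (16−17.40)²/17.40 = 70.1782
df = 4

test statistic = 70.178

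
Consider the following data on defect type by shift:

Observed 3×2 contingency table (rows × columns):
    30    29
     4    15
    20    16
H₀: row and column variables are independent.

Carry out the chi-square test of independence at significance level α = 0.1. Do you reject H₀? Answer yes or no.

reject H₀: yes

Row totals [59, 19, 36], col totals [54, 60], n=114
χ² = (30−27.95)²/27.95 + (29−31.05)²/31.05 + (4−9.00)²/9.00 + (15−10.00)²/10.00 + (20−17.05)²/17.05 + (16−18.95)²/18.95 = 6.5321
df = 2
p-value (upper-tail) = 0.03816
At α=0.1: p < α → reject H₀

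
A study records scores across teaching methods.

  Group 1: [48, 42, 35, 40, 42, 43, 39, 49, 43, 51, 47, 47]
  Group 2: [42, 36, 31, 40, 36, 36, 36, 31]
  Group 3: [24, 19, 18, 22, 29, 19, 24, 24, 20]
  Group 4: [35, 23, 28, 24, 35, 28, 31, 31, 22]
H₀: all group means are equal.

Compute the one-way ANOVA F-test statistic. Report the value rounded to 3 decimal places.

Group means [43.83, 36.00, 22.11, 28.56], grand mean 33.421
SSB = Σnᵢ(x̄ᵢ−x̄)² = 2718.485; SSW = ΣΣ(x−x̄ᵢ)² = 630.778
MSB = 2718.485/3 = 906.1618; MSW = 630.778/34 = 18.5523
F = MSB/MSW = 48.8437
df = (3, 34)

test statistic = 48.844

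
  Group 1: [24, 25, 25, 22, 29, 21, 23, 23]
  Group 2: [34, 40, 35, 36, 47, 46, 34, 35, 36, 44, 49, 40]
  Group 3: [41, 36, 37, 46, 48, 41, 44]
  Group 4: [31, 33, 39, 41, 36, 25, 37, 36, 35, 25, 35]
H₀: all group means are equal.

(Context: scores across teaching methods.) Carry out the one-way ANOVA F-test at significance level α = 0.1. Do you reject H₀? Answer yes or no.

Group means [24.00, 39.67, 41.86, 33.91], grand mean 35.105
SSB = Σnᵢ(x̄ᵢ−x̄)² = 1571.146; SSW = ΣΣ(x−x̄ᵢ)² = 760.433
MSB = 1571.146/3 = 523.7153; MSW = 760.433/34 = 22.3657
F = MSB/MSW = 23.4160
df = (3, 34)
p-value (upper-tail) = 0.00000
At α=0.1: p < α → reject H₀

reject H₀: yes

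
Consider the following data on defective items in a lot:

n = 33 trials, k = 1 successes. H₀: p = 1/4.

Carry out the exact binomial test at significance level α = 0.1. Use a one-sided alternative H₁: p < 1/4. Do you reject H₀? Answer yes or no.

Exact binomial: n=33, k=1, p₀=1/4=0.2500
P(X≤1) from Σ C(n,i)·p₀^i·(1−p₀)^(n−i)
p-value (one-sided, H₁ less) = 0.00090
At α=0.1: p < α → reject H₀

reject H₀: yes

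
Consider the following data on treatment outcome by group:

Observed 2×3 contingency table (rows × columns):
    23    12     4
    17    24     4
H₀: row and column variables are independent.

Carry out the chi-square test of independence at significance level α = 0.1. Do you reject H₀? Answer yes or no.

reject H₀: no

Row totals [39, 45], col totals [40, 36, 8], n=84
χ² = (23−18.57)²/18.57 + (12−16.71)²/16.71 + (4−3.71)²/3.71 + (17−21.43)²/21.43 + (24−19.29)²/19.29 + (4−4.29)²/4.29 = 4.4944
df = 2
p-value (upper-tail) = 0.10570
At α=0.1: p ≥ α → fail to reject H₀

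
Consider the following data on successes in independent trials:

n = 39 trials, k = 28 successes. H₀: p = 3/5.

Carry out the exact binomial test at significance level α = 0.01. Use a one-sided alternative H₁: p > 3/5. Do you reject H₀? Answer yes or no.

reject H₀: no

Exact binomial: n=39, k=28, p₀=3/5=0.6000
P(X≥28) from Σ C(n,i)·p₀^i·(1−p₀)^(n−i)
p-value (one-sided, H₁ greater) = 0.08822
At α=0.01: p ≥ α → fail to reject H₀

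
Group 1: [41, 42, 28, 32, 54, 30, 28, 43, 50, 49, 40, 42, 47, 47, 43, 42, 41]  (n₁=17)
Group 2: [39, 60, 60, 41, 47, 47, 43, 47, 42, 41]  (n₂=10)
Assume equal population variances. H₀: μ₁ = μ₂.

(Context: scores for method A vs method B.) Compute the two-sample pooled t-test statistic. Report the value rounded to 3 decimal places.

x̄₁=41.118, s₁=7.656, n₁=17
x̄₂=46.700, s₂=7.558, n₂=10
s_p² = [16·7.656² + 9·7.558²]/25 = 58.0746
SE = √(s_p²·(1/17+1/10)) = 3.0370
t = (41.118−46.700)/3.0370 = -1.8381
df = 25

test statistic = -1.838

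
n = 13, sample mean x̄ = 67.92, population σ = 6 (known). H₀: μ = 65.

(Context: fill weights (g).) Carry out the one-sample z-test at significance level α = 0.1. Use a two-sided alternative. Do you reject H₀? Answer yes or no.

reject H₀: yes

SE = σ/√n = 6/√13 = 1.6641
z = (x̄−μ₀)/SE = (67.92−65)/1.6641 = 1.7547
p-value (two-sided) = 0.07931
At α=0.1: p < α → reject H₀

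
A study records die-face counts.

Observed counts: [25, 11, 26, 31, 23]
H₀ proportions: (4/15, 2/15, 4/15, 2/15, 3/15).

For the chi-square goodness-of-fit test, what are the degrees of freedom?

df = k − 1 = 5 − 1 = 4

degrees of freedom = 4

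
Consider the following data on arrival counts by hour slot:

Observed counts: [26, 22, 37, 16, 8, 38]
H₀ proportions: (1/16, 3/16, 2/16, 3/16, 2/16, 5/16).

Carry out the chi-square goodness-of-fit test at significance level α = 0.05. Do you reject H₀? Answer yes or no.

n = 147; E_i = n·p_i = [9.19, 27.56, 18.38, 27.56, 18.38, 45.94]
χ² = (26−9.19)²/9.19 + (22−27.56)²/27.56 + (37−18.38)²/18.38 + (16−27.56)²/27.56 + (8−18.38)²/18.38 + (38−45.94)²/45.94 = 62.8467
df = 5
p-value (upper-tail) = 0.00000
At α=0.05: p < α → reject H₀

reject H₀: yes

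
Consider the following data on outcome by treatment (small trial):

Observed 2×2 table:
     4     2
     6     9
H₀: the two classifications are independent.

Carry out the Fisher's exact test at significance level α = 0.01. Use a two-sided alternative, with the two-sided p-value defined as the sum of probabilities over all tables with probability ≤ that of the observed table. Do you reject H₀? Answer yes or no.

reject H₀: no

Margins: r₁=6, r₂=15, c₁=10, c₂=11, n=21
p_obs = C(6,4)·C(15,6)/C(21,10); sum pmf over tables with pmf ≤ p_obs
p-value (two-sided) = 0.36146
At α=0.01: p ≥ α → fail to reject H₀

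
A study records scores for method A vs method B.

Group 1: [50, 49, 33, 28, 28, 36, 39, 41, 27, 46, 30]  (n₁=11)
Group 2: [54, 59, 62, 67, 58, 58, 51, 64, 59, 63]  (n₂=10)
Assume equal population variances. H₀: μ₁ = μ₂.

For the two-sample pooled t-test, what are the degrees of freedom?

df = n₁ + n₂ − 2 = 11 + 10 − 2 = 19

degrees of freedom = 19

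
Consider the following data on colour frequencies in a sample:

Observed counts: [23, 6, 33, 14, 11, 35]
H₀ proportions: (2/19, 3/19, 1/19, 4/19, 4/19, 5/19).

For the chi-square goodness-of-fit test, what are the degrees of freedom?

degrees of freedom = 5

df = k − 1 = 6 − 1 = 5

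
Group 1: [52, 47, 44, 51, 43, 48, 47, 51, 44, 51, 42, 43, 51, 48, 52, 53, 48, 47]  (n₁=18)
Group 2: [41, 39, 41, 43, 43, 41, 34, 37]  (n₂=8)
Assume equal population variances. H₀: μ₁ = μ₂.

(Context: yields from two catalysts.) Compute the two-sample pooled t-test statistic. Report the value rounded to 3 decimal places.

test statistic = 5.515

x̄₁=47.889, s₁=3.546, n₁=18
x̄₂=39.875, s₂=3.091, n₂=8
s_p² = [17·3.546² + 7·3.091²]/24 = 11.6939
SE = √(s_p²·(1/18+1/8)) = 1.4531
t = (47.889−39.875)/1.4531 = 5.5152
df = 24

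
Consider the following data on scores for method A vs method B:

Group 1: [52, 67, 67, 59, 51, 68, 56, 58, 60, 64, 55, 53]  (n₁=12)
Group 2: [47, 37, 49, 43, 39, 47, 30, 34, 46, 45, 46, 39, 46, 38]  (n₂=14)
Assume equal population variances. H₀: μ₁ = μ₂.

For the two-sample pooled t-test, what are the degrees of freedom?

df = n₁ + n₂ − 2 = 12 + 14 − 2 = 24

degrees of freedom = 24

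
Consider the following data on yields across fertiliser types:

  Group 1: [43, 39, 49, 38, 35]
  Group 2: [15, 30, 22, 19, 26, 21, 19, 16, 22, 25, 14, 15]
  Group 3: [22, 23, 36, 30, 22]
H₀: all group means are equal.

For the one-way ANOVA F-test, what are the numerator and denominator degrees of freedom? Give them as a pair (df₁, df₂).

degrees of freedom = [2, 19]

k = 3 groups, N = 22 total
df = (k−1, N−k) = (3−1, 22−3) = (2, 19)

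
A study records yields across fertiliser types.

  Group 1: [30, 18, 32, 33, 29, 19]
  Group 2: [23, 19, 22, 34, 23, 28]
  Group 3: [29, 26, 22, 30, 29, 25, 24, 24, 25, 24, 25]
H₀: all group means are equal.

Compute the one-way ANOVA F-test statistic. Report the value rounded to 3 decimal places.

test statistic = 0.283

Group means [26.83, 24.83, 25.73], grand mean 25.783
SSB = Σnᵢ(x̄ᵢ−x̄)² = 12.065; SSW = ΣΣ(x−x̄ᵢ)² = 425.848
MSB = 12.065/2 = 6.0323; MSW = 425.848/20 = 21.2924
F = MSB/MSW = 0.2833
df = (2, 20)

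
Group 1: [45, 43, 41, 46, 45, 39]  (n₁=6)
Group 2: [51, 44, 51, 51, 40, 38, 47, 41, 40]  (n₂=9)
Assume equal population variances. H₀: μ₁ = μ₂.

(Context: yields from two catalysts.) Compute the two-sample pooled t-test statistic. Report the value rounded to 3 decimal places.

x̄₁=43.167, s₁=2.714, n₁=6
x̄₂=44.778, s₂=5.333, n₂=9
s_p² = [5·2.714² + 8·5.333²]/13 = 20.3376
SE = √(s_p²·(1/6+1/9)) = 2.3768
t = (43.167−44.778)/2.3768 = -0.6778
df = 13

test statistic = -0.678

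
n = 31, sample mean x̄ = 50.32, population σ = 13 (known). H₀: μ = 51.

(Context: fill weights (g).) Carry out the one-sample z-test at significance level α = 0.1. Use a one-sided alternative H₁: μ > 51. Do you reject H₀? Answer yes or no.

reject H₀: no

SE = σ/√n = 13/√31 = 2.3349
z = (x̄−μ₀)/SE = (50.32−51)/2.3349 = -0.2912
p-value (one-sided, H₁ greater) = 0.61456
At α=0.1: p ≥ α → fail to reject H₀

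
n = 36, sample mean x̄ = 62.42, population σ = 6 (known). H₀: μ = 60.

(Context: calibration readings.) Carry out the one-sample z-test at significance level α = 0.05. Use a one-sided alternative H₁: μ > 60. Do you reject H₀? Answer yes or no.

SE = σ/√n = 6/√36 = 1.0000
z = (x̄−μ₀)/SE = (62.42−60)/1.0000 = 2.4200
p-value (one-sided, H₁ greater) = 0.00776
At α=0.05: p < α → reject H₀

reject H₀: yes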